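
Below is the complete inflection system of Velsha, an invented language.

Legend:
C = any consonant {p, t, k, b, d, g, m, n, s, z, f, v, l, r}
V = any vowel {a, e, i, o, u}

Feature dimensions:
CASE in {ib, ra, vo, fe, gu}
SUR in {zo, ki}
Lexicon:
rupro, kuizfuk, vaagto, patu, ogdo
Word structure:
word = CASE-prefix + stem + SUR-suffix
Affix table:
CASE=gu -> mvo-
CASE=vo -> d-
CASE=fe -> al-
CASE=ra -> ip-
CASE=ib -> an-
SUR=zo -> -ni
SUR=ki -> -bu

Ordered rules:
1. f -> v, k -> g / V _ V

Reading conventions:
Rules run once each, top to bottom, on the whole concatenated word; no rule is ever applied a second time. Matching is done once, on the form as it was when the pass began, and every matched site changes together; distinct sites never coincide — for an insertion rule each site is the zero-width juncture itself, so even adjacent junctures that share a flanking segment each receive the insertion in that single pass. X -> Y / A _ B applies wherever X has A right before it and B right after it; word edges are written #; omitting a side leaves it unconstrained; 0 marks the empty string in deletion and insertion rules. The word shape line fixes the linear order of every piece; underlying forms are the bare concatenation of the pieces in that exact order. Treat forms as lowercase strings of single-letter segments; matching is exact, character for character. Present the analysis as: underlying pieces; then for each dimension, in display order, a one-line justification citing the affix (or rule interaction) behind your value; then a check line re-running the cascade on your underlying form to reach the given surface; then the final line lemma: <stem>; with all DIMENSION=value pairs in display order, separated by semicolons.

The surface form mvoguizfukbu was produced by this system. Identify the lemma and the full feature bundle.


underlying: mvo-kuizfuk-bu
CASE=gu - signalled by the affix mvo-
SUR=ki - signalled by the affix -bu
check: mvokuizfukbu -> mvoguizfukbu
lemma: kuizfuk; CASE=gu; SUR=ki


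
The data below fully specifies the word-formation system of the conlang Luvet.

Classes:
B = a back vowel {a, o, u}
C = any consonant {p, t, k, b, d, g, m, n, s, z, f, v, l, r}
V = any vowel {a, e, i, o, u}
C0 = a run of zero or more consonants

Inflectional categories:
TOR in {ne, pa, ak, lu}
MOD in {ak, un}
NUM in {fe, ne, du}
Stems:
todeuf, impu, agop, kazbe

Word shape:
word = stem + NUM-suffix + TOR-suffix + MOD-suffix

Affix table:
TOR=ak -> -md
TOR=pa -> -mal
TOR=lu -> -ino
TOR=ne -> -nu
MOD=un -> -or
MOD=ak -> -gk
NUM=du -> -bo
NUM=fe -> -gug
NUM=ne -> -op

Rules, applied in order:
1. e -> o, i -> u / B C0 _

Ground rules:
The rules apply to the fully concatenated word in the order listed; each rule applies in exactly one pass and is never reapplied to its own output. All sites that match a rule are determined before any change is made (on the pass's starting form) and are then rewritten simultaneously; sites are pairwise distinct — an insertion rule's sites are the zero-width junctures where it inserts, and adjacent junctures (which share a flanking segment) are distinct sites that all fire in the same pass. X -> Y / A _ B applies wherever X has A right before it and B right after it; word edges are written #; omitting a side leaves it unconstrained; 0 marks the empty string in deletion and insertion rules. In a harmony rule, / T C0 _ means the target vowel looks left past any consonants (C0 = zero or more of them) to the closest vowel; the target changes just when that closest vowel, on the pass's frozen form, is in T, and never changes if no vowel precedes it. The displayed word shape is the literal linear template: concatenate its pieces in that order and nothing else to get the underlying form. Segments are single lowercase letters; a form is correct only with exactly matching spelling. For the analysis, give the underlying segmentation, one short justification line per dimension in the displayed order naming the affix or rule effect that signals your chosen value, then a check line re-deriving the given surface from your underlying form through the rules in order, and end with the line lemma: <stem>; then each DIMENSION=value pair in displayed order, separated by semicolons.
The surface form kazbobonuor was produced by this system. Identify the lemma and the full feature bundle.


underlying: kazbe-bo-nu-or
TOR=ne - signalled by the affix -nu
MOD=un - signalled by the affix -or
NUM=du - signalled by the affix -bo
check: kazbebonuor -> kazbobonuor
lemma: kazbe; TOR=ne; MOD=un; NUM=du


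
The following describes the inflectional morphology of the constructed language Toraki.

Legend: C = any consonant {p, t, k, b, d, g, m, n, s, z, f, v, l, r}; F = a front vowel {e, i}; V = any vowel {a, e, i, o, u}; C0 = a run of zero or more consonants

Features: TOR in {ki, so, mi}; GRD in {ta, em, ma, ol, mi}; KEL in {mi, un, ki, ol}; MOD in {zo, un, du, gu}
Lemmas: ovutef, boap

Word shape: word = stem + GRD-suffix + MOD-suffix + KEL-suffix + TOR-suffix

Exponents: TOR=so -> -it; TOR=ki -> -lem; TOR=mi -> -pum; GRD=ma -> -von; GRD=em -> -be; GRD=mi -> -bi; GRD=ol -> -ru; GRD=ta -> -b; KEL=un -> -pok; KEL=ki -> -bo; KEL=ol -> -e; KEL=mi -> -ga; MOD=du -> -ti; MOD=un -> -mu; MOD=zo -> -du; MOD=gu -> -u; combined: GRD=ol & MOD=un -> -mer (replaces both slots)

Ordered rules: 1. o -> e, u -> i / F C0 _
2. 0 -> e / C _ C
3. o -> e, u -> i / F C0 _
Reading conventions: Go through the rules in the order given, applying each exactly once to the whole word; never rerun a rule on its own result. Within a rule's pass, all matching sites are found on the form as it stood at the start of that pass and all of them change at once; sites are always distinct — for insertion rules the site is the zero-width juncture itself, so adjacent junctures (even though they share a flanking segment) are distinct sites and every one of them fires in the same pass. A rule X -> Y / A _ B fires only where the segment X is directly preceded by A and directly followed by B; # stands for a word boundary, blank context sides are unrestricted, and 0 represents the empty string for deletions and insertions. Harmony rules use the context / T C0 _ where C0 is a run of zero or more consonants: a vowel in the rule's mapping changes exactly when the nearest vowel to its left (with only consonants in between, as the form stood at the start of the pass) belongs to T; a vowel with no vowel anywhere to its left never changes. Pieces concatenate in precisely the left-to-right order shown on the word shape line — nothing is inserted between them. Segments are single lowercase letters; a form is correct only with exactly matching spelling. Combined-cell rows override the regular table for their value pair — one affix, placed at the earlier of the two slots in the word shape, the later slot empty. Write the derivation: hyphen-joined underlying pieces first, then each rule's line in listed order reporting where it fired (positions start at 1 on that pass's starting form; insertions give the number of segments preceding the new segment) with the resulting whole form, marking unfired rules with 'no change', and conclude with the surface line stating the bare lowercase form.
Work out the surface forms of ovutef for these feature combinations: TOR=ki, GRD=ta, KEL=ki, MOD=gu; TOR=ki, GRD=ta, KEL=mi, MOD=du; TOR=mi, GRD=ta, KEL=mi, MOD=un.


cell TOR=ki, GRD=ta, KEL=ki, MOD=gu:
underlying: ovutef-b-u-bo-lem
1. o -> e, u -> i / F C0 _: fires at position(s) 8: ovutefbibolem
2. 0 -> e / C _ C: inserts after position(s) 6: ovutefebibolem
3. o -> e, u -> i / F C0 _: fires at position(s) 11: ovutefebibelem
surface: ovutefebibelem

cell TOR=ki, GRD=ta, KEL=mi, MOD=du:
underlying: ovutef-b-ti-ga-lem
1. o -> e, u -> i / F C0 _: no change
2. 0 -> e / C _ C: inserts after position(s) 6, 7: ovutefebetigalem
3. o -> e, u -> i / F C0 _: no change
surface: ovutefebetigalem

cell TOR=mi, GRD=ta, KEL=mi, MOD=un:
underlying: ovutef-b-mu-ga-pum
1. o -> e, u -> i / F C0 _: fires at position(s) 9: ovutefbmigapum
2. 0 -> e / C _ C: inserts after position(s) 6, 7: ovutefebemigapum
3. o -> e, u -> i / F C0 _: no change
surface: ovutefebemigapum


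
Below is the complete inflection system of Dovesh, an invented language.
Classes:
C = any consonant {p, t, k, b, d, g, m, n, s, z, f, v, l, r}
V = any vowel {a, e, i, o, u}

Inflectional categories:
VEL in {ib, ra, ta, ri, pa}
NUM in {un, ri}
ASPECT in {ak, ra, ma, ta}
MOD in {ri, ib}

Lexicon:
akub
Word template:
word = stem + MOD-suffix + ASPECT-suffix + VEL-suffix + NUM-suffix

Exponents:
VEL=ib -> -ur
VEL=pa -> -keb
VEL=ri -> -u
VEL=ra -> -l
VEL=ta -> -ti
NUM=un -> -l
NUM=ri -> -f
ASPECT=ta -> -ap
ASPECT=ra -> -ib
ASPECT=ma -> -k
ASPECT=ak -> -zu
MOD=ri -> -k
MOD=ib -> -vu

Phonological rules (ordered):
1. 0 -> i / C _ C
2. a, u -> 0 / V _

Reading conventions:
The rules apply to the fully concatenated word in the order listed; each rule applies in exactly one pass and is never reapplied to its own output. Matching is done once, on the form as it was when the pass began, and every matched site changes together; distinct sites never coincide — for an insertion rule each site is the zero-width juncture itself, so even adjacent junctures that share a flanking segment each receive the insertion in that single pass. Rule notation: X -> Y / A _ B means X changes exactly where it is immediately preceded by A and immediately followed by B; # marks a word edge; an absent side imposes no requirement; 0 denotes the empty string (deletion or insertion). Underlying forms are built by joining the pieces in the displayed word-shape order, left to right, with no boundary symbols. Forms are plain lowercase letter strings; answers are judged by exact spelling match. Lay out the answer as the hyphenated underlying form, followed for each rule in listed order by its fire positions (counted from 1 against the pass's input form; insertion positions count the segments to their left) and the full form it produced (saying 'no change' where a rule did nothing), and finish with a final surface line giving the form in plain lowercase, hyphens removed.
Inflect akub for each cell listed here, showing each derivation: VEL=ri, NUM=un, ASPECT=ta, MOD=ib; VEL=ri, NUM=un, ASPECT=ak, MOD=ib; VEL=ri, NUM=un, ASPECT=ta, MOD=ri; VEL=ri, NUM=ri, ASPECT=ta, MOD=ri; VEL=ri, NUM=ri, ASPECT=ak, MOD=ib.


cell VEL=ri, NUM=un, ASPECT=ta, MOD=ib:
underlying: akub-vu-ap-u-l
1. 0 -> i / C _ C: inserts after position(s) 4: akubivuapul
2. a, u -> 0 / V _: fires at position(s) 8: akubivupul
surface: akubivupul

cell VEL=ri, NUM=un, ASPECT=ak, MOD=ib:
underlying: akub-vu-zu-u-l
1. 0 -> i / C _ C: inserts after position(s) 4: akubivuzuul
2. a, u -> 0 / V _: fires at position(s) 10: akubivuzul
surface: akubivuzul

cell VEL=ri, NUM=un, ASPECT=ta, MOD=ri:
underlying: akub-k-ap-u-l
1. 0 -> i / C _ C: inserts after position(s) 4: akubikapul
2. a, u -> 0 / V _: no change
surface: akubikapul

cell VEL=ri, NUM=ri, ASPECT=ta, MOD=ri:
underlying: akub-k-ap-u-f
1. 0 -> i / C _ C: inserts after position(s) 4: akubikapuf
2. a, u -> 0 / V _: no change
surface: akubikapuf

cell VEL=ri, NUM=ri, ASPECT=ak, MOD=ib:
underlying: akub-vu-zu-u-f
1. 0 -> i / C _ C: inserts after position(s) 4: akubivuzuuf
2. a, u -> 0 / V _: fires at position(s) 10: akubivuzuf
surface: akubivuzuf


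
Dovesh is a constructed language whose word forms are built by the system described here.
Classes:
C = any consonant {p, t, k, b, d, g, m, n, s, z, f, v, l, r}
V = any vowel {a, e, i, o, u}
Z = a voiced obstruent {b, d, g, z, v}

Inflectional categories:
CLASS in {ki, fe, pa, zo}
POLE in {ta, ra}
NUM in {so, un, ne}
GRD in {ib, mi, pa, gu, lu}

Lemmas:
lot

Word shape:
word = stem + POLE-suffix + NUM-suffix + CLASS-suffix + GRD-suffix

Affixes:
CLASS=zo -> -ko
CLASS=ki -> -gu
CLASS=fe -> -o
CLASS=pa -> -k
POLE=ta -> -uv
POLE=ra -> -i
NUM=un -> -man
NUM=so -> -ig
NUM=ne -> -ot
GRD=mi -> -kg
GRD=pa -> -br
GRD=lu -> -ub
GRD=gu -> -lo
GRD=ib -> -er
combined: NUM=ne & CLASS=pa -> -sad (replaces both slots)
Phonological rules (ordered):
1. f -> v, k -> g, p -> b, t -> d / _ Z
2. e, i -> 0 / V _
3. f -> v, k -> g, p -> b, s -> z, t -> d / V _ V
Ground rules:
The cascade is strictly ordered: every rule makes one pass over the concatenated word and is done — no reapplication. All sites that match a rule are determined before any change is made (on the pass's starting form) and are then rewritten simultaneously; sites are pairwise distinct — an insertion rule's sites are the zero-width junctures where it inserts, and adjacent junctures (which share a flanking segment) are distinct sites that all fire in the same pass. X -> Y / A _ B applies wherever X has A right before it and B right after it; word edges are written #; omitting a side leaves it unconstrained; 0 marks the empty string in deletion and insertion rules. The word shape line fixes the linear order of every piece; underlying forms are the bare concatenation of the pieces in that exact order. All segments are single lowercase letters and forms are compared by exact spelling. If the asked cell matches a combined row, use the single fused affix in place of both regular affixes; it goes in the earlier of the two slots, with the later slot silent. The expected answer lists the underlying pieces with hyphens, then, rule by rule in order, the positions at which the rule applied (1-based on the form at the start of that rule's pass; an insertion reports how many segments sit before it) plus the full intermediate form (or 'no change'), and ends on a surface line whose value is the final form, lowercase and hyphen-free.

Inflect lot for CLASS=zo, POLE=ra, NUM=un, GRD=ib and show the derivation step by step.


underlying: lot-i-man-ko-er
1. f -> v, k -> g, p -> b, t -> d / _ Z: no change
2. e, i -> 0 / V _: fires at position(s) 10: lotimankor
3. f -> v, k -> g, p -> b, s -> z, t -> d / V _ V: fires at position(s) 3: lodimankor
surface: lodimankor


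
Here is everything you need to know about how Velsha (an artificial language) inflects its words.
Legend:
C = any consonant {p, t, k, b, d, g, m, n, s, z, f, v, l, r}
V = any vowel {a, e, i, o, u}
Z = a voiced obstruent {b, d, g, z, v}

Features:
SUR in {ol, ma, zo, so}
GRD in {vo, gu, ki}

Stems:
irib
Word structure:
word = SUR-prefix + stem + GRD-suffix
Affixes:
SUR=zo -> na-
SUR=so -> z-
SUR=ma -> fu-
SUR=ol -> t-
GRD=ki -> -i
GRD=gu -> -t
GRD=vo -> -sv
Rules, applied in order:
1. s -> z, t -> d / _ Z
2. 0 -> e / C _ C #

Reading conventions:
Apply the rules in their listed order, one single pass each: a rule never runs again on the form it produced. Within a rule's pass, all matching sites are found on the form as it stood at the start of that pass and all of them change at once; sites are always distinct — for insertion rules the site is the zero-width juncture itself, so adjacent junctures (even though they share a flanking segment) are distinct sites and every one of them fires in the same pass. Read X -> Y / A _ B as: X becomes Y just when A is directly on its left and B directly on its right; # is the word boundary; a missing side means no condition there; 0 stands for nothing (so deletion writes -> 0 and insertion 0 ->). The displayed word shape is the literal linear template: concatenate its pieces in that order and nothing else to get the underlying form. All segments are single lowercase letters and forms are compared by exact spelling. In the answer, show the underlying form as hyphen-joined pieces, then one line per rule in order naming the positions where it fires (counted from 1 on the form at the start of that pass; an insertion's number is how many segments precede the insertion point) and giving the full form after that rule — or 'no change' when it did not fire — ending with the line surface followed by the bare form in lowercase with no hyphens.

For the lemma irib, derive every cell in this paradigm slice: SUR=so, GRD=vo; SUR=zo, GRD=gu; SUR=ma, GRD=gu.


cell SUR=so, GRD=vo:
underlying: z-irib-sv
1. s -> z, t -> d / _ Z: fires at position(s) 6: ziribzv
2. 0 -> e / C _ C #: inserts after position(s) 6: ziribzev
surface: ziribzev

cell SUR=zo, GRD=gu:
underlying: na-irib-t
1. s -> z, t -> d / _ Z: no change
2. 0 -> e / C _ C #: inserts after position(s) 6: nairibet
surface: nairibet

cell SUR=ma, GRD=gu:
underlying: fu-irib-t
1. s -> z, t -> d / _ Z: no change
2. 0 -> e / C _ C #: inserts after position(s) 6: fuiribet
surface: fuiribet


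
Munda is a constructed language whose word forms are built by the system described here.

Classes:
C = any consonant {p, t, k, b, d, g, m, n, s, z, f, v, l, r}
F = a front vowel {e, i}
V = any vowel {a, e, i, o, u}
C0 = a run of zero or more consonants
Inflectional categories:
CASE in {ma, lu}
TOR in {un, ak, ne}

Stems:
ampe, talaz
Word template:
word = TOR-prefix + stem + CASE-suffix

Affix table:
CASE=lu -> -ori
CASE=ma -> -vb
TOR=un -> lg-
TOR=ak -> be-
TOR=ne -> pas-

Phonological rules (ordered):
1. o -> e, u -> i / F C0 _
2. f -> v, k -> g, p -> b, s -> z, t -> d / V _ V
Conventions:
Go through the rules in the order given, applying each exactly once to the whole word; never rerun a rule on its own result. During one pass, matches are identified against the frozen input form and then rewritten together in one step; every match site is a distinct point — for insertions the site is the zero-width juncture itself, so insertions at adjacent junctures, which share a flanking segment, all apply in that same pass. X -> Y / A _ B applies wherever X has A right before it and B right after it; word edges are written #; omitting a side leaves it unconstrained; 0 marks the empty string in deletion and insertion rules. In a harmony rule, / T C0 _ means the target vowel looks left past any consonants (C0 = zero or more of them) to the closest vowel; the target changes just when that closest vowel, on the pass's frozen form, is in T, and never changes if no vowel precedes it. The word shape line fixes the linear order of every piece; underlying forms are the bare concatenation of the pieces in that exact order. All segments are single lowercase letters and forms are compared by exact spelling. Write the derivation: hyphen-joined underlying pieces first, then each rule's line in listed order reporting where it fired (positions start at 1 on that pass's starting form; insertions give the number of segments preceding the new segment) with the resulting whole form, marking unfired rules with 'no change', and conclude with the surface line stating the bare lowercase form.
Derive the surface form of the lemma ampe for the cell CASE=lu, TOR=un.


underlying: lg-ampe-ori
1. o -> e, u -> i / F C0 _: fires at position(s) 7: lgampeeri
2. f -> v, k -> g, p -> b, s -> z, t -> d / V _ V: no change
surface: lgampeeri


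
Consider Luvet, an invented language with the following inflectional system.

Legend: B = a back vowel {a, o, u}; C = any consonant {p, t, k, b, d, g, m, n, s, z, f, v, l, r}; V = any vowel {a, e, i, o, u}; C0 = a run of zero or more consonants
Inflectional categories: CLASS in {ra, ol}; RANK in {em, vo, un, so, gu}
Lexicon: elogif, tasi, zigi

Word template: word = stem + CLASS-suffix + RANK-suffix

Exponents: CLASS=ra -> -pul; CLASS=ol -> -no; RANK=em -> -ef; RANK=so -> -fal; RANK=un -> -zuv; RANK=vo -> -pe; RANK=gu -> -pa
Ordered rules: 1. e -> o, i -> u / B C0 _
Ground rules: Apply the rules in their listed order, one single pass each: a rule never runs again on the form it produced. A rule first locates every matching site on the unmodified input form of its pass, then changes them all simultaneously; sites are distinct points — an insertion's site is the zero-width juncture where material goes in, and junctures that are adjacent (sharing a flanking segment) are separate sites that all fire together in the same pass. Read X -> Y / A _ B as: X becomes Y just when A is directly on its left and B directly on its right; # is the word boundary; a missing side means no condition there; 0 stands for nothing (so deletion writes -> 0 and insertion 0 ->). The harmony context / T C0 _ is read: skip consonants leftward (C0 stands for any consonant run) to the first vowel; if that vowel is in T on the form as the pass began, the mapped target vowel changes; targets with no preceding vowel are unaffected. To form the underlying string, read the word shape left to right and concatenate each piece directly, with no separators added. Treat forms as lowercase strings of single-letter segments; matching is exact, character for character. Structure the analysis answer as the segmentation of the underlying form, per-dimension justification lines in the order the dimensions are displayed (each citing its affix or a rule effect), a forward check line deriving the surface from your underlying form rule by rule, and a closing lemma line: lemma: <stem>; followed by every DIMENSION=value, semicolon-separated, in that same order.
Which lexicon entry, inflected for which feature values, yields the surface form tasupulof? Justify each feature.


underlying: tasi-pul-ef
CLASS=ra - signalled by the affix -pul
RANK=em - signalled by the affix -ef
check: tasipulef -> tasupulof
lemma: tasi; CLASS=ra; RANK=em


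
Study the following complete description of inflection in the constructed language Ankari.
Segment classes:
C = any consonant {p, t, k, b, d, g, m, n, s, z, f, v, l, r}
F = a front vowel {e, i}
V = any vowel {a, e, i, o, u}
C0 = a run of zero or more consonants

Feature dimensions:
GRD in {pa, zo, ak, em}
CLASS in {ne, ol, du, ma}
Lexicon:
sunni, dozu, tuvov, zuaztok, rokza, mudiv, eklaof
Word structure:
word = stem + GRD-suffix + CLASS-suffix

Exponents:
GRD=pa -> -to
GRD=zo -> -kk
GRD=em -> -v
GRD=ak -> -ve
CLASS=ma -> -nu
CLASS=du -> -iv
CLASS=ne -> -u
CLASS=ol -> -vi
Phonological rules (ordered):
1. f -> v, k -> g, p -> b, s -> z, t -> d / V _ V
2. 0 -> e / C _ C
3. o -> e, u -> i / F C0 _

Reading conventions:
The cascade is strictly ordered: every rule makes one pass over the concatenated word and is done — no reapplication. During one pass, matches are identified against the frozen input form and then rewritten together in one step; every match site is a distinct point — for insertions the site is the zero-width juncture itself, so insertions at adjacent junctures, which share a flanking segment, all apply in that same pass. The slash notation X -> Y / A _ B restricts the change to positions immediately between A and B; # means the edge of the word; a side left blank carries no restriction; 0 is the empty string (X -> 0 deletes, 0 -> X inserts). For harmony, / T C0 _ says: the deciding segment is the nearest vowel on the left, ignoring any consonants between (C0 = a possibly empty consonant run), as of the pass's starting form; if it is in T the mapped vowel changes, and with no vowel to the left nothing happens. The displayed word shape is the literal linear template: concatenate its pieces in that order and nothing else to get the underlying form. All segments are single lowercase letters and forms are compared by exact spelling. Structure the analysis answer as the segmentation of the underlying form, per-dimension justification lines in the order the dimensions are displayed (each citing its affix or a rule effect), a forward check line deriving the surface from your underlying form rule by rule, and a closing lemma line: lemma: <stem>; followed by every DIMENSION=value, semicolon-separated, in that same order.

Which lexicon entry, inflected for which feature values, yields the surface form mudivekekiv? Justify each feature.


underlying: mudiv-kk-iv
GRD=zo - signalled by the affix -kk
CLASS=du - signalled by the affix -iv
check: mudivkkiv -> mudivkkiv -> mudivekekiv -> mudivekekiv
lemma: mudiv; GRD=zo; CLASS=du


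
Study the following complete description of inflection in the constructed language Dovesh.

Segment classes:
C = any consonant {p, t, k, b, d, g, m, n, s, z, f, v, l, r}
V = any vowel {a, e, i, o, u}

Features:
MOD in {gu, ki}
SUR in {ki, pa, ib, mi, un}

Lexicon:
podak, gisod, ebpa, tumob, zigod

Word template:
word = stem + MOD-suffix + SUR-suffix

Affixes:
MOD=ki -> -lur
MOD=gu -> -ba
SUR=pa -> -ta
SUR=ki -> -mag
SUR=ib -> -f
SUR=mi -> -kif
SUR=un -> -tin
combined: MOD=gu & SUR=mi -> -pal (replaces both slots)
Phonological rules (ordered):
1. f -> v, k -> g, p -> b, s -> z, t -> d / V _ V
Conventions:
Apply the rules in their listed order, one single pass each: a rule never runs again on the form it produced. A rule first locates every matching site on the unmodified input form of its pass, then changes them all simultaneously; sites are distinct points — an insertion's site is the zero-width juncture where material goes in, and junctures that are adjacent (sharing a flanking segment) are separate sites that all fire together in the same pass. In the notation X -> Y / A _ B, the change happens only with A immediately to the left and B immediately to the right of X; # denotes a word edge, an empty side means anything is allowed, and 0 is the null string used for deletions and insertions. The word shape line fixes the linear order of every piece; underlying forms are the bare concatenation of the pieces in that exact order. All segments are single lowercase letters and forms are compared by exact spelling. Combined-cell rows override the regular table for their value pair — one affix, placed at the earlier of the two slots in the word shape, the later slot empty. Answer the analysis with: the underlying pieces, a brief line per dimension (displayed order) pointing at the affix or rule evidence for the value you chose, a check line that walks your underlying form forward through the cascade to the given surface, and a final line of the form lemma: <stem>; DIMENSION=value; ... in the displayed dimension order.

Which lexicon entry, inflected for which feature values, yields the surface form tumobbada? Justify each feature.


underlying: tumob-ba-ta
MOD=gu - signalled by the affix -ba
SUR=pa - signalled by the affix -ta
check: tumobbata -> tumobbada
lemma: tumob; MOD=gu; SUR=pa


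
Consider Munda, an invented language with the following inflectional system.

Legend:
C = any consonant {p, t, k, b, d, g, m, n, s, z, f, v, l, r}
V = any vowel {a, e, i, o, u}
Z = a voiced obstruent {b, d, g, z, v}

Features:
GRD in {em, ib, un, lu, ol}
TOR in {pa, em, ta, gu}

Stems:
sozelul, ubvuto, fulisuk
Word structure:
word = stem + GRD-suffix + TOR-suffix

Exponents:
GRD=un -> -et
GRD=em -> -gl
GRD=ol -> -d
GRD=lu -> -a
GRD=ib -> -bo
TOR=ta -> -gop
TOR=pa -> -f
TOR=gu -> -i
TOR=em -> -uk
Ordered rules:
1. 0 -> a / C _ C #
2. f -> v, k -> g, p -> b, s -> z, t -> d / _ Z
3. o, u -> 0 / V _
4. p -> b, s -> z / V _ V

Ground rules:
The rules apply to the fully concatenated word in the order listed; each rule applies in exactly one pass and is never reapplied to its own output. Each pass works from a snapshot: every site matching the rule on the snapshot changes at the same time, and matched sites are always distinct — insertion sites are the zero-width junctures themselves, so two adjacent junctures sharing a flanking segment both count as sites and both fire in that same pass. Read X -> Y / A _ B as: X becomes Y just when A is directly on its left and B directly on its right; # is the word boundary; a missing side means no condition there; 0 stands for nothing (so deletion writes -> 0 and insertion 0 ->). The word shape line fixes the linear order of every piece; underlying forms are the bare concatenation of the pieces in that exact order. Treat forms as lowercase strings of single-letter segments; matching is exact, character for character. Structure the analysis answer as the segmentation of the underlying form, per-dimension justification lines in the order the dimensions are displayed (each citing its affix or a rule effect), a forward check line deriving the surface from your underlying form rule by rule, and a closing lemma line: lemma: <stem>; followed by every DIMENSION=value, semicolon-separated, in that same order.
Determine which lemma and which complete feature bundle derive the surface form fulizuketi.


underlying: fulisuk-et-i
GRD=un - signalled by the affix -et
TOR=gu - signalled by the affix -i
check: fulisuketi -> fulisuketi -> fulisuketi -> fulisuketi -> fulizuketi
lemma: fulisuk; GRD=un; TOR=gu


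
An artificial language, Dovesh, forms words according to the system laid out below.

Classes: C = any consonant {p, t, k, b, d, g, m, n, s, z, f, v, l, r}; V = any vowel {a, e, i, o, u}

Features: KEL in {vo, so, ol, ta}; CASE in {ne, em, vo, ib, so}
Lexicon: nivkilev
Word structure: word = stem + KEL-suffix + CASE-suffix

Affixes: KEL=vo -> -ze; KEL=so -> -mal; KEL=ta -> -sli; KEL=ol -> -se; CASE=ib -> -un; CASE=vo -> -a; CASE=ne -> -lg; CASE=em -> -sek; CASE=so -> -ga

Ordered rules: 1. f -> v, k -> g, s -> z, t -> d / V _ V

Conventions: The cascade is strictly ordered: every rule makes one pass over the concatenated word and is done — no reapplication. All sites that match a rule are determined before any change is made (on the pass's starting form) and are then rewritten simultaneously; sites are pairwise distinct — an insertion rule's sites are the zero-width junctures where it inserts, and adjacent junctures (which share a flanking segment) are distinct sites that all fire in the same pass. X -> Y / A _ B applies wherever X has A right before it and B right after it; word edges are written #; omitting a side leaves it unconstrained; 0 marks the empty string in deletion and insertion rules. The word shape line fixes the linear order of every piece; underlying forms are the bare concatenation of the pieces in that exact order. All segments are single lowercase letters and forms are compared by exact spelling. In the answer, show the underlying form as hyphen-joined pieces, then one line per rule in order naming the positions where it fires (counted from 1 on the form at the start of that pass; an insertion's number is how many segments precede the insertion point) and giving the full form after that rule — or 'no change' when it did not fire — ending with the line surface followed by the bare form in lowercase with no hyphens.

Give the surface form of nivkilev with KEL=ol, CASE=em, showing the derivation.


underlying: nivkilev-se-sek
1. f -> v, k -> g, s -> z, t -> d / V _ V: fires at position(s) 11: nivkilevsezek
surface: nivkilevsezek


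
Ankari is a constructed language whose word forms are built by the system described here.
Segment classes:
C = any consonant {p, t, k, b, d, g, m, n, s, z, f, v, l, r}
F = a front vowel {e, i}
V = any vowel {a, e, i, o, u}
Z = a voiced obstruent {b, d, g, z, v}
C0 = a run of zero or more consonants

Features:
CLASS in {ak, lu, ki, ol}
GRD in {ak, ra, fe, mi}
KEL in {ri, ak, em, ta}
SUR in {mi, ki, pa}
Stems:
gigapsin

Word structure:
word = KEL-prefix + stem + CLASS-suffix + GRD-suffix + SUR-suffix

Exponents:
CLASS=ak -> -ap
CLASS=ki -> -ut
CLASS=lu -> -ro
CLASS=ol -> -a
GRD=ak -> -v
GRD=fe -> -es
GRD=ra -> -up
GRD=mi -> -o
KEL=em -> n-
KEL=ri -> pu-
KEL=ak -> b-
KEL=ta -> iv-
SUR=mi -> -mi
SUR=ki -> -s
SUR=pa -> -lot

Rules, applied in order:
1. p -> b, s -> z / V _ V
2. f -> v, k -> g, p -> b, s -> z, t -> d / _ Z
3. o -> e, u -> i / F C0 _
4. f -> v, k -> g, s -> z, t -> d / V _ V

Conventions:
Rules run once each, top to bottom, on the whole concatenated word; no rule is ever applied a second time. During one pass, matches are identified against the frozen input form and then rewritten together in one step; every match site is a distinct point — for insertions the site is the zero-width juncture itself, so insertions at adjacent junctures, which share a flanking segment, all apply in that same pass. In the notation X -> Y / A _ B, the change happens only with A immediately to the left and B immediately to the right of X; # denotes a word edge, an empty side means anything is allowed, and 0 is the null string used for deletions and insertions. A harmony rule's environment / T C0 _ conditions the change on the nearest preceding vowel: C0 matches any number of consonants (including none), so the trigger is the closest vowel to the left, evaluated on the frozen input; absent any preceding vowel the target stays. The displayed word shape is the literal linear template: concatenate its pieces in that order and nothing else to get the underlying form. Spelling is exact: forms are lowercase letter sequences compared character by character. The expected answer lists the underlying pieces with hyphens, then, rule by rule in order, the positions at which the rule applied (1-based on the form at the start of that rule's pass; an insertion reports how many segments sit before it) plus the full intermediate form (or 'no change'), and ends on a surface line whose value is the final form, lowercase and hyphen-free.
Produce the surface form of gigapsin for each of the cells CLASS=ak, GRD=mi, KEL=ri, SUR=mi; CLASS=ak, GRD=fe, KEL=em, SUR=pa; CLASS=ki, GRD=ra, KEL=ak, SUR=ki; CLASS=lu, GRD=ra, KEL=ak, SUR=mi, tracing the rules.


cell CLASS=ak, GRD=mi, KEL=ri, SUR=mi:
underlying: pu-gigapsin-ap-o-mi
1. p -> b, s -> z / V _ V: fires at position(s) 12: pugigapsinabomi
2. f -> v, k -> g, p -> b, s -> z, t -> d / _ Z: no change
3. o -> e, u -> i / F C0 _: no change
4. f -> v, k -> g, s -> z, t -> d / V _ V: no change
surface: pugigapsinabomi

cell CLASS=ak, GRD=fe, KEL=em, SUR=pa:
underlying: n-gigapsin-ap-es-lot
1. p -> b, s -> z / V _ V: fires at position(s) 11: ngigapsinabeslot
2. f -> v, k -> g, p -> b, s -> z, t -> d / _ Z: no change
3. o -> e, u -> i / F C0 _: fires at position(s) 15: ngigapsinabeslet
4. f -> v, k -> g, s -> z, t -> d / V _ V: no change
surface: ngigapsinabeslet

cell CLASS=ki, GRD=ra, KEL=ak, SUR=ki:
underlying: b-gigapsin-ut-up-s
1. p -> b, s -> z / V _ V: no change
2. f -> v, k -> g, p -> b, s -> z, t -> d / _ Z: no change
3. o -> e, u -> i / F C0 _: fires at position(s) 10: bgigapsinitups
4. f -> v, k -> g, s -> z, t -> d / V _ V: fires at position(s) 11: bgigapsinidups
surface: bgigapsinidups

cell CLASS=lu, GRD=ra, KEL=ak, SUR=mi:
underlying: b-gigapsin-ro-up-mi
1. p -> b, s -> z / V _ V: no change
2. f -> v, k -> g, p -> b, s -> z, t -> d / _ Z: no change
3. o -> e, u -> i / F C0 _: fires at position(s) 11: bgigapsinreupmi
4. f -> v, k -> g, s -> z, t -> d / V _ V: no change
surface: bgigapsinreupmi


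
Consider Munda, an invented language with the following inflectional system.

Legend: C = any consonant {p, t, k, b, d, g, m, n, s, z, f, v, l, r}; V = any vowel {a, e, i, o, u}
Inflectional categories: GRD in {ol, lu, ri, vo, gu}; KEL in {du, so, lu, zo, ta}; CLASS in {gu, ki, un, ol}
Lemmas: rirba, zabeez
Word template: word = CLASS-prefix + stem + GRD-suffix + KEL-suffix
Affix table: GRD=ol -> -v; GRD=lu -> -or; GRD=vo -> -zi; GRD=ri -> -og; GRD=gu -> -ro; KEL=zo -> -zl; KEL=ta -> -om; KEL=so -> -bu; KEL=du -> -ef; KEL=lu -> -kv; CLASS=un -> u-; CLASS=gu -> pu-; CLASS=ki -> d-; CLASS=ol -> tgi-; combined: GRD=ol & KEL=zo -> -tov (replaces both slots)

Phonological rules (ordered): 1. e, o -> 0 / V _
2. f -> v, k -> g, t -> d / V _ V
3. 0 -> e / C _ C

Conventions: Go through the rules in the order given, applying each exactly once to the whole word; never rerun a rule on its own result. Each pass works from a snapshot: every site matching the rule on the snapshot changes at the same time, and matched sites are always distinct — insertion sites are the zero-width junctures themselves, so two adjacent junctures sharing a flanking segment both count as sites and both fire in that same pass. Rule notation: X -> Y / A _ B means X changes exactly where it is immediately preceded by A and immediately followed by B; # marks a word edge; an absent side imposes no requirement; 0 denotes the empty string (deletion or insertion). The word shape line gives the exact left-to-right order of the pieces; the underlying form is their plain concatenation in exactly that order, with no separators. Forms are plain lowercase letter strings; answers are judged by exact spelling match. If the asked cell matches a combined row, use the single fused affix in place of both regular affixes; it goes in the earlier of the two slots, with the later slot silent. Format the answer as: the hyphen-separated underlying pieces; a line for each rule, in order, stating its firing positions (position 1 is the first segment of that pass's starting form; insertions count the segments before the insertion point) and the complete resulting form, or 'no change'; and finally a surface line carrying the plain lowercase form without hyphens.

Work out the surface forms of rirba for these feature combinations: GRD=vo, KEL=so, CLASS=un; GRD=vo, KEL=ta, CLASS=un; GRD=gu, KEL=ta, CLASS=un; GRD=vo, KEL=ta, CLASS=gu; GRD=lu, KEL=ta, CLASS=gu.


cell GRD=vo, KEL=so, CLASS=un:
underlying: u-rirba-zi-bu
1. e, o -> 0 / V _: no change
2. f -> v, k -> g, t -> d / V _ V: no change
3. 0 -> e / C _ C: inserts after position(s) 4: urirebazibu
surface: urirebazibu

cell GRD=vo, KEL=ta, CLASS=un:
underlying: u-rirba-zi-om
1. e, o -> 0 / V _: fires at position(s) 9: urirbazim
2. f -> v, k -> g, t -> d / V _ V: no change
3. 0 -> e / C _ C: inserts after position(s) 4: urirebazim
surface: urirebazim

cell GRD=gu, KEL=ta, CLASS=un:
underlying: u-rirba-ro-om
1. e, o -> 0 / V _: fires at position(s) 9: urirbarom
2. f -> v, k -> g, t -> d / V _ V: no change
3. 0 -> e / C _ C: inserts after position(s) 4: urirebarom
surface: urirebarom

cell GRD=vo, KEL=ta, CLASS=gu:
underlying: pu-rirba-zi-om
1. e, o -> 0 / V _: fires at position(s) 10: purirbazim
2. f -> v, k -> g, t -> d / V _ V: no change
3. 0 -> e / C _ C: inserts after position(s) 5: purirebazim
surface: purirebazim

cell GRD=lu, KEL=ta, CLASS=gu:
underlying: pu-rirba-or-om
1. e, o -> 0 / V _: fires at position(s) 8: purirbarom
2. f -> v, k -> g, t -> d / V _ V: no change
3. 0 -> e / C _ C: inserts after position(s) 5: purirebarom
surface: purirebarom


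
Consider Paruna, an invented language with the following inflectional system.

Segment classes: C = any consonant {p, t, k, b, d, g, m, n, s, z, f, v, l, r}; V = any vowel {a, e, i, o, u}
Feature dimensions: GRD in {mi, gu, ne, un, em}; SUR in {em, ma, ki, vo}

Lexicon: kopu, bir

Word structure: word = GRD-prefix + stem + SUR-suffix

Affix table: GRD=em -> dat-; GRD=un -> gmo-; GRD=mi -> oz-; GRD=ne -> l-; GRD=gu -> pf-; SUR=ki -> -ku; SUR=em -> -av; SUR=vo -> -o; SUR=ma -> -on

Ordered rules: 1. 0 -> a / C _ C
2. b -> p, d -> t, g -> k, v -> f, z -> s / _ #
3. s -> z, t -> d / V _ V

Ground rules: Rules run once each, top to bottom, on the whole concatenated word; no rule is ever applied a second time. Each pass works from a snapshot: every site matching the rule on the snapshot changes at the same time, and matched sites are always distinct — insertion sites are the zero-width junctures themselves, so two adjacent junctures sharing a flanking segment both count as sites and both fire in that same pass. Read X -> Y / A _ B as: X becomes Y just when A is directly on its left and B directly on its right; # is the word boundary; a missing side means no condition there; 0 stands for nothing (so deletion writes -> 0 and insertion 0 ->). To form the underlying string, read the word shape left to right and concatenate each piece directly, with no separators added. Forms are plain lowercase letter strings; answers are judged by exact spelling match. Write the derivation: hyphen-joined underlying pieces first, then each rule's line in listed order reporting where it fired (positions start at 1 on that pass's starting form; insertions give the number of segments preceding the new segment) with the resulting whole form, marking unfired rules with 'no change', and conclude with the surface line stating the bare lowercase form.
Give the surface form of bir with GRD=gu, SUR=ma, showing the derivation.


underlying: pf-bir-on
1. 0 -> a / C _ C: inserts after position(s) 1, 2: pafabiron
2. b -> p, d -> t, g -> k, v -> f, z -> s / _ #: no change
3. s -> z, t -> d / V _ V: no change
surface: pafabiron


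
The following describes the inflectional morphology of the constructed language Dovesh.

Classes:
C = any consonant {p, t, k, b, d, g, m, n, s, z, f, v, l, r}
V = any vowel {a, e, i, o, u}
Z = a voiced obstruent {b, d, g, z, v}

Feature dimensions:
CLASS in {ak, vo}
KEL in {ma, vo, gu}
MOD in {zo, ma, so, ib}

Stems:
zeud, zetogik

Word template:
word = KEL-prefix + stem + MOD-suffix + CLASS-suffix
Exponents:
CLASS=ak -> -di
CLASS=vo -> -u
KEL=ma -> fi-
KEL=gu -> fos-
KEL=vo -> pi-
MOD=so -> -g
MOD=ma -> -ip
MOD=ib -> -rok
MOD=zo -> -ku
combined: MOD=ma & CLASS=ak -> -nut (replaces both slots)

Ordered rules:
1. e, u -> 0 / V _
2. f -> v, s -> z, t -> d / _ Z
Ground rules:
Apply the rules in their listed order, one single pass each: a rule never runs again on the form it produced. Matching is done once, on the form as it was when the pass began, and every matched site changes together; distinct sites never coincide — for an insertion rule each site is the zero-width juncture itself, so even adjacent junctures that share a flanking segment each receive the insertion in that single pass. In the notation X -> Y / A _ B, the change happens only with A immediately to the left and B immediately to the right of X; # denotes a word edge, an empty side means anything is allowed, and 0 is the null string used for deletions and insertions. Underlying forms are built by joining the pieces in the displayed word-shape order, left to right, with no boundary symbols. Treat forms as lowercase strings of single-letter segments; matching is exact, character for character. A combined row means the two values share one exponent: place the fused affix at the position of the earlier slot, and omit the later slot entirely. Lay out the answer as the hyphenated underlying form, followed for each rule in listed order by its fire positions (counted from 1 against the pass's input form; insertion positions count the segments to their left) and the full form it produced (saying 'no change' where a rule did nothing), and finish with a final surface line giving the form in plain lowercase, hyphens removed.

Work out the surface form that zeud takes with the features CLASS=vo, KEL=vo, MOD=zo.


underlying: pi-zeud-ku-u
1. e, u -> 0 / V _: fires at position(s) 5, 9: pizedku
2. f -> v, s -> z, t -> d / _ Z: no change
surface: pizedku
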